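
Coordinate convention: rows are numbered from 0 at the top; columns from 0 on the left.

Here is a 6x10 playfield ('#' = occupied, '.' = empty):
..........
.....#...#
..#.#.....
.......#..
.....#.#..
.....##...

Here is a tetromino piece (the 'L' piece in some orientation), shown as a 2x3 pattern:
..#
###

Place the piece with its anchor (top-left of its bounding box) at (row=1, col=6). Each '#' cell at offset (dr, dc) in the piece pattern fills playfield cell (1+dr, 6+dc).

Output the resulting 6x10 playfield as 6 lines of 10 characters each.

Answer: ..........
.....#..##
..#.#.###.
.......#..
.....#.#..
.....##...

Derivation:
Fill (1+0,6+2) = (1,8)
Fill (1+1,6+0) = (2,6)
Fill (1+1,6+1) = (2,7)
Fill (1+1,6+2) = (2,8)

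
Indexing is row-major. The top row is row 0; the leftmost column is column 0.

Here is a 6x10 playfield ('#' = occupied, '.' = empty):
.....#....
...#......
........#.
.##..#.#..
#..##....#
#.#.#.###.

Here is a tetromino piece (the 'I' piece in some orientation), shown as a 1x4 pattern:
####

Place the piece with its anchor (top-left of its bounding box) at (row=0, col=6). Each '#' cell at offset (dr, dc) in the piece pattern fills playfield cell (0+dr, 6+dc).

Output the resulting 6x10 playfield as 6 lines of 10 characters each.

Answer: .....#####
...#......
........#.
.##..#.#..
#..##....#
#.#.#.###.

Derivation:
Fill (0+0,6+0) = (0,6)
Fill (0+0,6+1) = (0,7)
Fill (0+0,6+2) = (0,8)
Fill (0+0,6+3) = (0,9)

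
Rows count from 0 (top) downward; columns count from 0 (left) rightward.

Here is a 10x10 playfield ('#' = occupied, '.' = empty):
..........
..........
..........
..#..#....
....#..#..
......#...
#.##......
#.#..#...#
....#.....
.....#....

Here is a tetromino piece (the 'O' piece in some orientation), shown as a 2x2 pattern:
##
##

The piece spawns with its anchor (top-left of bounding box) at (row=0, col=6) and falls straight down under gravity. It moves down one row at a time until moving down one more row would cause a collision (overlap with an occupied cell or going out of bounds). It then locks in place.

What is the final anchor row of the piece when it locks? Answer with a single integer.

Spawn at (row=0, col=6). Try each row:
  row 0: fits
  row 1: fits
  row 2: fits
  row 3: blocked -> lock at row 2

Answer: 2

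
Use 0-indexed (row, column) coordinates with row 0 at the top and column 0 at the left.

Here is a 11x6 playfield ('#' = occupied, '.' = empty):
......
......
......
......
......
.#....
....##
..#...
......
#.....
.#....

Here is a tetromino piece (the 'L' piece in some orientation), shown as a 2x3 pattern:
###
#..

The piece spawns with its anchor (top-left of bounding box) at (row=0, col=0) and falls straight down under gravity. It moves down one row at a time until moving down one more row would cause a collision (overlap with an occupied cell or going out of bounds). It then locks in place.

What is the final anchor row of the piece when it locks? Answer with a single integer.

Answer: 4

Derivation:
Spawn at (row=0, col=0). Try each row:
  row 0: fits
  row 1: fits
  row 2: fits
  row 3: fits
  row 4: fits
  row 5: blocked -> lock at row 4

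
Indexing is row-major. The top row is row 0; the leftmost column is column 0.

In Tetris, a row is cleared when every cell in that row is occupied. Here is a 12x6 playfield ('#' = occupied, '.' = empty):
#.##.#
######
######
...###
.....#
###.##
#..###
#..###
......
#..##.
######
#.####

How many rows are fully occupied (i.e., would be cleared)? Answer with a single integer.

Answer: 3

Derivation:
Check each row:
  row 0: 2 empty cells -> not full
  row 1: 0 empty cells -> FULL (clear)
  row 2: 0 empty cells -> FULL (clear)
  row 3: 3 empty cells -> not full
  row 4: 5 empty cells -> not full
  row 5: 1 empty cell -> not full
  row 6: 2 empty cells -> not full
  row 7: 2 empty cells -> not full
  row 8: 6 empty cells -> not full
  row 9: 3 empty cells -> not full
  row 10: 0 empty cells -> FULL (clear)
  row 11: 1 empty cell -> not full
Total rows cleared: 3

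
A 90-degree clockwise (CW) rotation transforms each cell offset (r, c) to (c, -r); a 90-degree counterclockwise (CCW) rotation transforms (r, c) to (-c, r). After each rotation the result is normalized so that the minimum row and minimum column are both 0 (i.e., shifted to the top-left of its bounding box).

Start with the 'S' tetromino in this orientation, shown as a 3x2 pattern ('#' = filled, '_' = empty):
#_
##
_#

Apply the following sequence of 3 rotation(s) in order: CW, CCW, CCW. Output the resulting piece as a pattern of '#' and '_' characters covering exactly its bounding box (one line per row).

Start:
#_
##
_#
After rotation 1 (CW):
_##
##_
After rotation 2 (CCW):
#_
##
_#
After rotation 3 (CCW):
_##
##_

Answer: _##
##_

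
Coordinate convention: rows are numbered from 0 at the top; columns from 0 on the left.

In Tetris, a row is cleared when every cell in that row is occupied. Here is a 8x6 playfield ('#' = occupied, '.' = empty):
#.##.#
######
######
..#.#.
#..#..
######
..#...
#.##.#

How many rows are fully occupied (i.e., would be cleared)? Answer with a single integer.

Check each row:
  row 0: 2 empty cells -> not full
  row 1: 0 empty cells -> FULL (clear)
  row 2: 0 empty cells -> FULL (clear)
  row 3: 4 empty cells -> not full
  row 4: 4 empty cells -> not full
  row 5: 0 empty cells -> FULL (clear)
  row 6: 5 empty cells -> not full
  row 7: 2 empty cells -> not full
Total rows cleared: 3

Answer: 3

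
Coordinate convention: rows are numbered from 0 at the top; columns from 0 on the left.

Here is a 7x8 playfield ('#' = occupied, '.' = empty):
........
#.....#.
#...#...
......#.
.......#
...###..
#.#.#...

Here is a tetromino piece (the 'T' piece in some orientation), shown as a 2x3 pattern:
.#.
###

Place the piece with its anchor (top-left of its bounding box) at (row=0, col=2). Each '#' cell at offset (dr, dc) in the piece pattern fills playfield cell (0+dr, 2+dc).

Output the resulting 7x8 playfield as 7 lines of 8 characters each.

Answer: ...#....
#.###.#.
#...#...
......#.
.......#
...###..
#.#.#...

Derivation:
Fill (0+0,2+1) = (0,3)
Fill (0+1,2+0) = (1,2)
Fill (0+1,2+1) = (1,3)
Fill (0+1,2+2) = (1,4)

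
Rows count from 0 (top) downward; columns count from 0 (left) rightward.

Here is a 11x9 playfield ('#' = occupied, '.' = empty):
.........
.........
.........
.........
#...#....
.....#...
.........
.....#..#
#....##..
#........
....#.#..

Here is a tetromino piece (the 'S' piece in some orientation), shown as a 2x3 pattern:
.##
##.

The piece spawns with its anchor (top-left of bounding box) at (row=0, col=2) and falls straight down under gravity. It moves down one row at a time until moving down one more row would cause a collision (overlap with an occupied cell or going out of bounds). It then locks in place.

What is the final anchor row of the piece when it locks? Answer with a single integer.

Spawn at (row=0, col=2). Try each row:
  row 0: fits
  row 1: fits
  row 2: fits
  row 3: fits
  row 4: blocked -> lock at row 3

Answer: 3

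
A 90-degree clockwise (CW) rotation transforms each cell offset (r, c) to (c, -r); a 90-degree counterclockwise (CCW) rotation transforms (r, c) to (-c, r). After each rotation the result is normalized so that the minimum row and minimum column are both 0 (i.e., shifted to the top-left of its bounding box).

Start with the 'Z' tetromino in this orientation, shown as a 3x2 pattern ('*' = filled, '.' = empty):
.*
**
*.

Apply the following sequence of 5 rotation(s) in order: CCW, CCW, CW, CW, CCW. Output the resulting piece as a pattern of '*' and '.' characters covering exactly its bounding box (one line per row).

Start:
.*
**
*.
After rotation 1 (CCW):
**.
.**
After rotation 2 (CCW):
.*
**
*.
After rotation 3 (CW):
**.
.**
After rotation 4 (CW):
.*
**
*.
After rotation 5 (CCW):
**.
.**

Answer: **.
.**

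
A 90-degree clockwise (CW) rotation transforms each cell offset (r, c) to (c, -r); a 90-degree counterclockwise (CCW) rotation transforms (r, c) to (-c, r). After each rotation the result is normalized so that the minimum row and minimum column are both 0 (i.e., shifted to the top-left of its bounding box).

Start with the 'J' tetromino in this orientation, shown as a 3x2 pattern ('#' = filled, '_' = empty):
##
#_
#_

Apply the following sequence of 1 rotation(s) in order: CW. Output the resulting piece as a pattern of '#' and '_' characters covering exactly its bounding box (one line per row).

Answer: ###
__#

Derivation:
Start:
##
#_
#_
After rotation 1 (CW):
###
__#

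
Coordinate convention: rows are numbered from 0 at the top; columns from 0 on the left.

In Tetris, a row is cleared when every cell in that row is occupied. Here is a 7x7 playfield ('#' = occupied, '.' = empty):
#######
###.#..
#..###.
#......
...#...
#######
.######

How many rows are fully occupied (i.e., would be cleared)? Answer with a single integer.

Check each row:
  row 0: 0 empty cells -> FULL (clear)
  row 1: 3 empty cells -> not full
  row 2: 3 empty cells -> not full
  row 3: 6 empty cells -> not full
  row 4: 6 empty cells -> not full
  row 5: 0 empty cells -> FULL (clear)
  row 6: 1 empty cell -> not full
Total rows cleared: 2

Answer: 2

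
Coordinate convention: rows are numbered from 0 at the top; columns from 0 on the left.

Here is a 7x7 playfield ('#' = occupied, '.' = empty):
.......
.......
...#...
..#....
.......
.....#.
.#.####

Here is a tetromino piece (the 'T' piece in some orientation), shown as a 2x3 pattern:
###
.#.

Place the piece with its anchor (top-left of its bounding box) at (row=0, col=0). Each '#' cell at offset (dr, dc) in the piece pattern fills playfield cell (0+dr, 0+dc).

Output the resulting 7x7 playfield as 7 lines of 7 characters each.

Fill (0+0,0+0) = (0,0)
Fill (0+0,0+1) = (0,1)
Fill (0+0,0+2) = (0,2)
Fill (0+1,0+1) = (1,1)

Answer: ###....
.#.....
...#...
..#....
.......
.....#.
.#.####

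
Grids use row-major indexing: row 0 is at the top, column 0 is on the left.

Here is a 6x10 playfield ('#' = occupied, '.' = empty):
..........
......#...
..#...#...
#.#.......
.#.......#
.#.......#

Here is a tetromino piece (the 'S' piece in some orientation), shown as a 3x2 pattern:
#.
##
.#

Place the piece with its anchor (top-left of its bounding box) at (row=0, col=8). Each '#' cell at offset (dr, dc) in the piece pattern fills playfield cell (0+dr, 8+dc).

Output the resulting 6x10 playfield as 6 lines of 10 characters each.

Answer: ........#.
......#.##
..#...#..#
#.#.......
.#.......#
.#.......#

Derivation:
Fill (0+0,8+0) = (0,8)
Fill (0+1,8+0) = (1,8)
Fill (0+1,8+1) = (1,9)
Fill (0+2,8+1) = (2,9)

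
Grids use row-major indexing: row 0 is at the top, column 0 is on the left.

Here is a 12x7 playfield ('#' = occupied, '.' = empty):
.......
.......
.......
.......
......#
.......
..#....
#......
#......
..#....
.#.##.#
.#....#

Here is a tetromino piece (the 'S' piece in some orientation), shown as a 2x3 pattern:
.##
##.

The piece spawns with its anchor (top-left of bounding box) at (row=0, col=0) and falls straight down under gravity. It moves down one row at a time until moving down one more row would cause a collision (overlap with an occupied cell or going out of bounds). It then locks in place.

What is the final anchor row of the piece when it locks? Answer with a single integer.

Spawn at (row=0, col=0). Try each row:
  row 0: fits
  row 1: fits
  row 2: fits
  row 3: fits
  row 4: fits
  row 5: fits
  row 6: blocked -> lock at row 5

Answer: 5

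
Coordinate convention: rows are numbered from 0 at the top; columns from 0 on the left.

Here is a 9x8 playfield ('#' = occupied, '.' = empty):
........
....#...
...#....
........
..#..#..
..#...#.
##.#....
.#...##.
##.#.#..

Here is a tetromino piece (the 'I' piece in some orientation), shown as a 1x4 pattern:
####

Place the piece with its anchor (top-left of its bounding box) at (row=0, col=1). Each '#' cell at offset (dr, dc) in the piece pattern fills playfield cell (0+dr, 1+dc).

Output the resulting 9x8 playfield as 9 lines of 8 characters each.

Answer: .####...
....#...
...#....
........
..#..#..
..#...#.
##.#....
.#...##.
##.#.#..

Derivation:
Fill (0+0,1+0) = (0,1)
Fill (0+0,1+1) = (0,2)
Fill (0+0,1+2) = (0,3)
Fill (0+0,1+3) = (0,4)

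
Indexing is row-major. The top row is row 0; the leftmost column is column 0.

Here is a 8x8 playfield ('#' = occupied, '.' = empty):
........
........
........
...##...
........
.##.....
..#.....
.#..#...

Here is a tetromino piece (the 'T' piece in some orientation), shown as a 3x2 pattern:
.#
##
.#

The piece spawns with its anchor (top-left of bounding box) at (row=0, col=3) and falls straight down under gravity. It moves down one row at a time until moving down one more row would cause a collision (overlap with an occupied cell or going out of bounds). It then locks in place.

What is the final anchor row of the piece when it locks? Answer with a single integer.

Spawn at (row=0, col=3). Try each row:
  row 0: fits
  row 1: blocked -> lock at row 0

Answer: 0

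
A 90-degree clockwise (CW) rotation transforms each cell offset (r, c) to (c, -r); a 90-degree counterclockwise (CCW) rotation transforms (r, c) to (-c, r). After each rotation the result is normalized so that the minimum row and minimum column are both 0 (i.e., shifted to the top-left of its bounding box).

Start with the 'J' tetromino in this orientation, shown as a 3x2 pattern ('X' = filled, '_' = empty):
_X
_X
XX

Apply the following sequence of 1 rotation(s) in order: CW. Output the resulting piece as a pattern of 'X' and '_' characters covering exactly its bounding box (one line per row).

Answer: X__
XXX

Derivation:
Start:
_X
_X
XX
After rotation 1 (CW):
X__
XXX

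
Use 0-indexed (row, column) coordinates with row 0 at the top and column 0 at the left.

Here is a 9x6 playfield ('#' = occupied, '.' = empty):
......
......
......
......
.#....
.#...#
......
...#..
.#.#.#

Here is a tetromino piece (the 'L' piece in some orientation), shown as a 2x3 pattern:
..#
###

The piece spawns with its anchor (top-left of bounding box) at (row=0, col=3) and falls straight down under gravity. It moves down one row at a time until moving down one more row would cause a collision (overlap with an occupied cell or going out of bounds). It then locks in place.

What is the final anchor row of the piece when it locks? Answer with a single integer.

Spawn at (row=0, col=3). Try each row:
  row 0: fits
  row 1: fits
  row 2: fits
  row 3: fits
  row 4: blocked -> lock at row 3

Answer: 3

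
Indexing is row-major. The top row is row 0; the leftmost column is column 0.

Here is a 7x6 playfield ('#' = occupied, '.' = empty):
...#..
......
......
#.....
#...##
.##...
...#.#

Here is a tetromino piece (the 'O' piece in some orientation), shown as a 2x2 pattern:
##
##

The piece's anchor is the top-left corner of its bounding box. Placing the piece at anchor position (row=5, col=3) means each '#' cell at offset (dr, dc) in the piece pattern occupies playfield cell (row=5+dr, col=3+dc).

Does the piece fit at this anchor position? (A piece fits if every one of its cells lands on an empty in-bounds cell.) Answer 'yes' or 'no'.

Check each piece cell at anchor (5, 3):
  offset (0,0) -> (5,3): empty -> OK
  offset (0,1) -> (5,4): empty -> OK
  offset (1,0) -> (6,3): occupied ('#') -> FAIL
  offset (1,1) -> (6,4): empty -> OK
All cells valid: no

Answer: no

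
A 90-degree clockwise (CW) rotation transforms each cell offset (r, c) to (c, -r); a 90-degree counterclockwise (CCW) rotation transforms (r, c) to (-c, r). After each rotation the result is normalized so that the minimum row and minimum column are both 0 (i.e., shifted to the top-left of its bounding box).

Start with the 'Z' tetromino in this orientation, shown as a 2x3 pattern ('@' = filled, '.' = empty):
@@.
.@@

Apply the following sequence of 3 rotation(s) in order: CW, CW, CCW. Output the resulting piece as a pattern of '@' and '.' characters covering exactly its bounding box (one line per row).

Answer: .@
@@
@.

Derivation:
Start:
@@.
.@@
After rotation 1 (CW):
.@
@@
@.
After rotation 2 (CW):
@@.
.@@
After rotation 3 (CCW):
.@
@@
@.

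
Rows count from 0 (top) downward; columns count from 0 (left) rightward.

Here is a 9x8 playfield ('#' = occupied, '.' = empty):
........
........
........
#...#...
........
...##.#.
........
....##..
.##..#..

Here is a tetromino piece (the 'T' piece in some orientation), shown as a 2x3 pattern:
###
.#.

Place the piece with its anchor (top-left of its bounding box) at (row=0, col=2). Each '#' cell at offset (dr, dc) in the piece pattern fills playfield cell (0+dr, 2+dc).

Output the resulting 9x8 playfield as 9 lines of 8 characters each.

Answer: ..###...
...#....
........
#...#...
........
...##.#.
........
....##..
.##..#..

Derivation:
Fill (0+0,2+0) = (0,2)
Fill (0+0,2+1) = (0,3)
Fill (0+0,2+2) = (0,4)
Fill (0+1,2+1) = (1,3)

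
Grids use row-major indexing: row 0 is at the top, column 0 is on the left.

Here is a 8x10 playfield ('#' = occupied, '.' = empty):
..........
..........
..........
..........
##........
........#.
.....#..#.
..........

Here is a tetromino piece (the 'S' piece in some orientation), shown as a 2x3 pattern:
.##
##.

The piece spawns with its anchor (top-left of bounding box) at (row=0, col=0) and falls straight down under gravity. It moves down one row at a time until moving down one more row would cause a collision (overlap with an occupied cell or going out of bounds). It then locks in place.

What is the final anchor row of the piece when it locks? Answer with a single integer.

Answer: 2

Derivation:
Spawn at (row=0, col=0). Try each row:
  row 0: fits
  row 1: fits
  row 2: fits
  row 3: blocked -> lock at row 2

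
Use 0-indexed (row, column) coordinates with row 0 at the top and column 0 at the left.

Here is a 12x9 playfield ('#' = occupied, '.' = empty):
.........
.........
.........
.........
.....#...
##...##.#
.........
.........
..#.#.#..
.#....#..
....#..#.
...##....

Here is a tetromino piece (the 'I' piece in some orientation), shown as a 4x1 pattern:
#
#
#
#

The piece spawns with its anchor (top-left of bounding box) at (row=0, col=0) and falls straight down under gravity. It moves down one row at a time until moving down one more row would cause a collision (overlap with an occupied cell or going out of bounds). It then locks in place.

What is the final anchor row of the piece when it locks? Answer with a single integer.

Spawn at (row=0, col=0). Try each row:
  row 0: fits
  row 1: fits
  row 2: blocked -> lock at row 1

Answer: 1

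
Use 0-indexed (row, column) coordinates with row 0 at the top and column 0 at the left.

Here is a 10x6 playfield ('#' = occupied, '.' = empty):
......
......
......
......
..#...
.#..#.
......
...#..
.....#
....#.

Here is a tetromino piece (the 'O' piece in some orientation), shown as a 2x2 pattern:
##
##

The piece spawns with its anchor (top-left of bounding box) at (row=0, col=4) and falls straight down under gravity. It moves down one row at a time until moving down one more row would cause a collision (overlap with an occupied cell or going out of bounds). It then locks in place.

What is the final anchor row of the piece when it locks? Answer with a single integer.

Spawn at (row=0, col=4). Try each row:
  row 0: fits
  row 1: fits
  row 2: fits
  row 3: fits
  row 4: blocked -> lock at row 3

Answer: 3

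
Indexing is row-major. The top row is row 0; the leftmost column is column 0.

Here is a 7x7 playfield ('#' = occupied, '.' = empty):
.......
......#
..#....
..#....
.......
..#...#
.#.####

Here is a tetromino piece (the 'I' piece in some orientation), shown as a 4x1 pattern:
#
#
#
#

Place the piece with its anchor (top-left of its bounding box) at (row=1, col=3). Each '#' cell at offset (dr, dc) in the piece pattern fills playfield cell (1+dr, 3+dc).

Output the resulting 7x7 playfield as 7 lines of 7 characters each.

Answer: .......
...#..#
..##...
..##...
...#...
..#...#
.#.####

Derivation:
Fill (1+0,3+0) = (1,3)
Fill (1+1,3+0) = (2,3)
Fill (1+2,3+0) = (3,3)
Fill (1+3,3+0) = (4,3)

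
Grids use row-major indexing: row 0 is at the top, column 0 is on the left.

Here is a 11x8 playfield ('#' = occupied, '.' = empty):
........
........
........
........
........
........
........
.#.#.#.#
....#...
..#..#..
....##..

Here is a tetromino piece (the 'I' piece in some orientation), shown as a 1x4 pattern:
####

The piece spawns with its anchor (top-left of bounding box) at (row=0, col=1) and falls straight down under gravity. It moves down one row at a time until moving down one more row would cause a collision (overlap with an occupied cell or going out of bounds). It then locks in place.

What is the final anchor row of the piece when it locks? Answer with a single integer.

Spawn at (row=0, col=1). Try each row:
  row 0: fits
  row 1: fits
  row 2: fits
  row 3: fits
  row 4: fits
  row 5: fits
  row 6: fits
  row 7: blocked -> lock at row 6

Answer: 6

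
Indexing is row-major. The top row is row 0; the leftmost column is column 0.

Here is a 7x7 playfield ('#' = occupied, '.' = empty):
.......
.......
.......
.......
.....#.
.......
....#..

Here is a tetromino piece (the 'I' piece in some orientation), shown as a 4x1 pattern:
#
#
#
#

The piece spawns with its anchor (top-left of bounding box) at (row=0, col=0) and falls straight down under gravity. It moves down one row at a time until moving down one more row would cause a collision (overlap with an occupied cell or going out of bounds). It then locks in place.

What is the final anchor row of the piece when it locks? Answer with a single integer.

Answer: 3

Derivation:
Spawn at (row=0, col=0). Try each row:
  row 0: fits
  row 1: fits
  row 2: fits
  row 3: fits
  row 4: blocked -> lock at row 3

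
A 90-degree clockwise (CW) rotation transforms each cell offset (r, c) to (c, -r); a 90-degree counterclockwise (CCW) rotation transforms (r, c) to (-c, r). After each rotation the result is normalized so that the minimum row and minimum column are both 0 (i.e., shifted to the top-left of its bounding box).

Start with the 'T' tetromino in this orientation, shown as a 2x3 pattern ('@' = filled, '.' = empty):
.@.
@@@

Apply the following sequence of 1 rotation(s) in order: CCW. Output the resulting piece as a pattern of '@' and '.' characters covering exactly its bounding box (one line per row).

Start:
.@.
@@@
After rotation 1 (CCW):
.@
@@
.@

Answer: .@
@@
.@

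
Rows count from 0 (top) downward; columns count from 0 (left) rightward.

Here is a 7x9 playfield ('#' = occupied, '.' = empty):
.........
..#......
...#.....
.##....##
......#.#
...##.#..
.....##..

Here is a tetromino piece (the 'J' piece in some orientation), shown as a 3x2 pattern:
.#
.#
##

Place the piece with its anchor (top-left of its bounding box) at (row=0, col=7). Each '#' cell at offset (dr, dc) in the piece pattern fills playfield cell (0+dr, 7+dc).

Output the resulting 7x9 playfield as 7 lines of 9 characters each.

Fill (0+0,7+1) = (0,8)
Fill (0+1,7+1) = (1,8)
Fill (0+2,7+0) = (2,7)
Fill (0+2,7+1) = (2,8)

Answer: ........#
..#.....#
...#...##
.##....##
......#.#
...##.#..
.....##..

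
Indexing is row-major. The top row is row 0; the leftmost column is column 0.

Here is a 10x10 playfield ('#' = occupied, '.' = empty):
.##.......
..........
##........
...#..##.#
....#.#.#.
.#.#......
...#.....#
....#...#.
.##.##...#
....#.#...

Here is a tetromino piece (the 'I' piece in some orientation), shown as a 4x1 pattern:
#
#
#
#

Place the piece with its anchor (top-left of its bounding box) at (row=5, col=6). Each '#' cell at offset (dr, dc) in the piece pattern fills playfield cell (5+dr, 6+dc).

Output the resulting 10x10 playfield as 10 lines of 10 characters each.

Fill (5+0,6+0) = (5,6)
Fill (5+1,6+0) = (6,6)
Fill (5+2,6+0) = (7,6)
Fill (5+3,6+0) = (8,6)

Answer: .##.......
..........
##........
...#..##.#
....#.#.#.
.#.#..#...
...#..#..#
....#.#.#.
.##.###..#
....#.#...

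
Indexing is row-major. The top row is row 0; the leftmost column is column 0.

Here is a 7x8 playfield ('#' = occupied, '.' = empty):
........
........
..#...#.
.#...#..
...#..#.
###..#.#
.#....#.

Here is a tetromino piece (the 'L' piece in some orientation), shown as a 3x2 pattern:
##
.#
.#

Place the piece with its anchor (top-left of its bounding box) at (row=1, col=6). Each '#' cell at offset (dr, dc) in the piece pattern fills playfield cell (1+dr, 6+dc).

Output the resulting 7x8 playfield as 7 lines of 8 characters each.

Fill (1+0,6+0) = (1,6)
Fill (1+0,6+1) = (1,7)
Fill (1+1,6+1) = (2,7)
Fill (1+2,6+1) = (3,7)

Answer: ........
......##
..#...##
.#...#.#
...#..#.
###..#.#
.#....#.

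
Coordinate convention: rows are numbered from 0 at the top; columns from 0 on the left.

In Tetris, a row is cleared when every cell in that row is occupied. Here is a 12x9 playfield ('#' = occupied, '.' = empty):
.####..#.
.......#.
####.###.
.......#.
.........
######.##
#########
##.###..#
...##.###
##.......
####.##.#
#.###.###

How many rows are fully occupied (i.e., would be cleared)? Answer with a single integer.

Check each row:
  row 0: 4 empty cells -> not full
  row 1: 8 empty cells -> not full
  row 2: 2 empty cells -> not full
  row 3: 8 empty cells -> not full
  row 4: 9 empty cells -> not full
  row 5: 1 empty cell -> not full
  row 6: 0 empty cells -> FULL (clear)
  row 7: 3 empty cells -> not full
  row 8: 4 empty cells -> not full
  row 9: 7 empty cells -> not full
  row 10: 2 empty cells -> not full
  row 11: 2 empty cells -> not full
Total rows cleared: 1

Answer: 1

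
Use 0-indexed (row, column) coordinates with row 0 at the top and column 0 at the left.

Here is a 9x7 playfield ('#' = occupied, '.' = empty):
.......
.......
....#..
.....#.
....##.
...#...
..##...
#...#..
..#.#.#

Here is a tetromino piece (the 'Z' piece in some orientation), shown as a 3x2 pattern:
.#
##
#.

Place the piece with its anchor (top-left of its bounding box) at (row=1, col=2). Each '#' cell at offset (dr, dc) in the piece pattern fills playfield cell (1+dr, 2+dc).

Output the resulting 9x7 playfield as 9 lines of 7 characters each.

Fill (1+0,2+1) = (1,3)
Fill (1+1,2+0) = (2,2)
Fill (1+1,2+1) = (2,3)
Fill (1+2,2+0) = (3,2)

Answer: .......
...#...
..###..
..#..#.
....##.
...#...
..##...
#...#..
..#.#.#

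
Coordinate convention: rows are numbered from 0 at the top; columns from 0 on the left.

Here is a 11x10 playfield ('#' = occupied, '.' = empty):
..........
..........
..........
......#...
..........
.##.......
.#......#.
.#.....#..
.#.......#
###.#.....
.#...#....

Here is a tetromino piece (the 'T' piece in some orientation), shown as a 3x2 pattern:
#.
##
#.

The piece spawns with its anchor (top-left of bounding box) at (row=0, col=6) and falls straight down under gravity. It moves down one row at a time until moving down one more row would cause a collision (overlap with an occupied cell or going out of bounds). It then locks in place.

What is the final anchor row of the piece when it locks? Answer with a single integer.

Answer: 0

Derivation:
Spawn at (row=0, col=6). Try each row:
  row 0: fits
  row 1: blocked -> lock at row 0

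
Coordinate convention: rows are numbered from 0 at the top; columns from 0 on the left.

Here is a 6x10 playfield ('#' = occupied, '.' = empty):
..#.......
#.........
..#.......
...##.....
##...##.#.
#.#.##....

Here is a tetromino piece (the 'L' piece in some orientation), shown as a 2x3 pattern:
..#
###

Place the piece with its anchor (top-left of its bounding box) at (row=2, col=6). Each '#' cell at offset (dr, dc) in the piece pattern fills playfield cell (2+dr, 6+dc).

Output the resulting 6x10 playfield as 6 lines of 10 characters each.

Answer: ..#.......
#.........
..#.....#.
...##.###.
##...##.#.
#.#.##....

Derivation:
Fill (2+0,6+2) = (2,8)
Fill (2+1,6+0) = (3,6)
Fill (2+1,6+1) = (3,7)
Fill (2+1,6+2) = (3,8)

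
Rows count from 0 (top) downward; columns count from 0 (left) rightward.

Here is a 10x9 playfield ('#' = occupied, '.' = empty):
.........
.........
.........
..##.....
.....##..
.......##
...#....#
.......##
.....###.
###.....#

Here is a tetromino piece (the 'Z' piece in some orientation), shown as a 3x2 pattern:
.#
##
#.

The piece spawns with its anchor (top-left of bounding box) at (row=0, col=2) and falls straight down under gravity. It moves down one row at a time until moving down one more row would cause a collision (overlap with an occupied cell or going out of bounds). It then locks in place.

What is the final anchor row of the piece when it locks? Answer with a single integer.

Answer: 0

Derivation:
Spawn at (row=0, col=2). Try each row:
  row 0: fits
  row 1: blocked -> lock at row 0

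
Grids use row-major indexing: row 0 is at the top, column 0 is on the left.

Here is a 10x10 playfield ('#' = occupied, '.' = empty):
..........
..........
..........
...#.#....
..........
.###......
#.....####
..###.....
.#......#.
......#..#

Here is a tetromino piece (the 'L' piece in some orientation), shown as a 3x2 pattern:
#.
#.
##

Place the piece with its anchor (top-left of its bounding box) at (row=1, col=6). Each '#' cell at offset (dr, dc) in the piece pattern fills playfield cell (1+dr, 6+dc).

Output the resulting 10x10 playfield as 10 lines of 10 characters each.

Answer: ..........
......#...
......#...
...#.###..
..........
.###......
#.....####
..###.....
.#......#.
......#..#

Derivation:
Fill (1+0,6+0) = (1,6)
Fill (1+1,6+0) = (2,6)
Fill (1+2,6+0) = (3,6)
Fill (1+2,6+1) = (3,7)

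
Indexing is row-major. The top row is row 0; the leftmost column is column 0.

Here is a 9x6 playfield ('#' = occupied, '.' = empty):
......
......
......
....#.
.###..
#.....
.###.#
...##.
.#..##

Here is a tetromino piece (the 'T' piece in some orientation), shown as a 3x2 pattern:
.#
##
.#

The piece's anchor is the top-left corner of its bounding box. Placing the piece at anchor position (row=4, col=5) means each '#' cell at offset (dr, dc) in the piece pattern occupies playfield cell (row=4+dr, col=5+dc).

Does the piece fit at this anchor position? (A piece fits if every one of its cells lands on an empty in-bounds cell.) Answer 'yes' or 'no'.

Answer: no

Derivation:
Check each piece cell at anchor (4, 5):
  offset (0,1) -> (4,6): out of bounds -> FAIL
  offset (1,0) -> (5,5): empty -> OK
  offset (1,1) -> (5,6): out of bounds -> FAIL
  offset (2,1) -> (6,6): out of bounds -> FAIL
All cells valid: no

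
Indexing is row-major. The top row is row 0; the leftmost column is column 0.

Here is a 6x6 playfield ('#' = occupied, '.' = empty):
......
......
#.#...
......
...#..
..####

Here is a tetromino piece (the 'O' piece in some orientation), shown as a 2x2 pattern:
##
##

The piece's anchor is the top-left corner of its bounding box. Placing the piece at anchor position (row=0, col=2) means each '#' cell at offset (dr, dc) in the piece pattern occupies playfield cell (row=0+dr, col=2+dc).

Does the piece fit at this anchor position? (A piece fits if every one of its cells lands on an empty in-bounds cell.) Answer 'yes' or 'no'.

Answer: yes

Derivation:
Check each piece cell at anchor (0, 2):
  offset (0,0) -> (0,2): empty -> OK
  offset (0,1) -> (0,3): empty -> OK
  offset (1,0) -> (1,2): empty -> OK
  offset (1,1) -> (1,3): empty -> OK
All cells valid: yes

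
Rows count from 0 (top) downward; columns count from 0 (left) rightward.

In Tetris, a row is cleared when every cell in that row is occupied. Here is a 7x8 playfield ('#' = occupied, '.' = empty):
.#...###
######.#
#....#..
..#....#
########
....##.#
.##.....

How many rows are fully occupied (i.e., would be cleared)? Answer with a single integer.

Check each row:
  row 0: 4 empty cells -> not full
  row 1: 1 empty cell -> not full
  row 2: 6 empty cells -> not full
  row 3: 6 empty cells -> not full
  row 4: 0 empty cells -> FULL (clear)
  row 5: 5 empty cells -> not full
  row 6: 6 empty cells -> not full
Total rows cleared: 1

Answer: 1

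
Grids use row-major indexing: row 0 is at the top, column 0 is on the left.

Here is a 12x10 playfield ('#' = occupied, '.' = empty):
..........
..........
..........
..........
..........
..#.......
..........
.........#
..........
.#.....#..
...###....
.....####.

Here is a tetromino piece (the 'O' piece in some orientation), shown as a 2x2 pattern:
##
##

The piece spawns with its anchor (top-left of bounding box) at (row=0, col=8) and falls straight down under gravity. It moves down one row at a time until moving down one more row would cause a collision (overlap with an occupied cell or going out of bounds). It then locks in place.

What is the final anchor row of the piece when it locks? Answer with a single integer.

Answer: 5

Derivation:
Spawn at (row=0, col=8). Try each row:
  row 0: fits
  row 1: fits
  row 2: fits
  row 3: fits
  row 4: fits
  row 5: fits
  row 6: blocked -> lock at row 5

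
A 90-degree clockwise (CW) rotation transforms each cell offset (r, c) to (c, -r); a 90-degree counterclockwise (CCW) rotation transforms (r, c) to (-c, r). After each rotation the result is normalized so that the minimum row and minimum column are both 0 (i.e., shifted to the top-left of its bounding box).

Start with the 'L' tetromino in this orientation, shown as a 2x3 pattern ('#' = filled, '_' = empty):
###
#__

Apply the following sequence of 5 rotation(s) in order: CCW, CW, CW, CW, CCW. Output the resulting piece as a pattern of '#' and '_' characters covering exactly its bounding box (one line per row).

Answer: ##
_#
_#

Derivation:
Start:
###
#__
After rotation 1 (CCW):
#_
#_
##
After rotation 2 (CW):
###
#__
After rotation 3 (CW):
##
_#
_#
After rotation 4 (CW):
__#
###
After rotation 5 (CCW):
##
_#
_#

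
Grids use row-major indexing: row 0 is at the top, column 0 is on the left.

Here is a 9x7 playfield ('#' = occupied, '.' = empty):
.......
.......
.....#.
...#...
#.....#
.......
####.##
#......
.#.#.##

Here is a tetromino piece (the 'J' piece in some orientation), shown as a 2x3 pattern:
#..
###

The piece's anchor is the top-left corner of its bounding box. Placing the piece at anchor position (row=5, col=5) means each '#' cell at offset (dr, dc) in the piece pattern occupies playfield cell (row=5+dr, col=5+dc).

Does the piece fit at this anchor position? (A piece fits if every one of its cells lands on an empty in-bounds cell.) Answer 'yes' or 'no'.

Check each piece cell at anchor (5, 5):
  offset (0,0) -> (5,5): empty -> OK
  offset (1,0) -> (6,5): occupied ('#') -> FAIL
  offset (1,1) -> (6,6): occupied ('#') -> FAIL
  offset (1,2) -> (6,7): out of bounds -> FAIL
All cells valid: no

Answer: no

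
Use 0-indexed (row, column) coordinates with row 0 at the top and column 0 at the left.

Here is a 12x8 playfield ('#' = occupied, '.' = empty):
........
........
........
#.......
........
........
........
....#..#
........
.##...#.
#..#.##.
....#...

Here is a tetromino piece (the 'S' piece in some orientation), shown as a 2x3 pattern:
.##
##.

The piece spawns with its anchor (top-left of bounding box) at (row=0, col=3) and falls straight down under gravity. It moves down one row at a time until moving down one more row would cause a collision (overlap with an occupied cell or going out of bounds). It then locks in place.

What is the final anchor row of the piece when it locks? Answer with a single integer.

Spawn at (row=0, col=3). Try each row:
  row 0: fits
  row 1: fits
  row 2: fits
  row 3: fits
  row 4: fits
  row 5: fits
  row 6: blocked -> lock at row 5

Answer: 5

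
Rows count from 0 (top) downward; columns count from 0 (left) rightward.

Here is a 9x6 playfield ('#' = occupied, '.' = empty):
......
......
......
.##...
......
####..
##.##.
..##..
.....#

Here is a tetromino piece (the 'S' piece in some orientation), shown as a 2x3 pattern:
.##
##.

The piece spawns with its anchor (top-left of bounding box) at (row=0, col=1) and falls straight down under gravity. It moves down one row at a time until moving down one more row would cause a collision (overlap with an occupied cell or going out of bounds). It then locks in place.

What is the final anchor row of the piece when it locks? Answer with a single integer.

Answer: 1

Derivation:
Spawn at (row=0, col=1). Try each row:
  row 0: fits
  row 1: fits
  row 2: blocked -> lock at row 1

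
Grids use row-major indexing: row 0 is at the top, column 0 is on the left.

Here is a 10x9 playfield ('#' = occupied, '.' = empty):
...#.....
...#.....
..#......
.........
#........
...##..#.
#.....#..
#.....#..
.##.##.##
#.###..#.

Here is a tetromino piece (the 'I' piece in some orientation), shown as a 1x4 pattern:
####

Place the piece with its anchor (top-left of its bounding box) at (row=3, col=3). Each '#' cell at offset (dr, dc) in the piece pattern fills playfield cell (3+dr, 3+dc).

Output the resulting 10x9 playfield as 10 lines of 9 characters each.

Answer: ...#.....
...#.....
..#......
...####..
#........
...##..#.
#.....#..
#.....#..
.##.##.##
#.###..#.

Derivation:
Fill (3+0,3+0) = (3,3)
Fill (3+0,3+1) = (3,4)
Fill (3+0,3+2) = (3,5)
Fill (3+0,3+3) = (3,6)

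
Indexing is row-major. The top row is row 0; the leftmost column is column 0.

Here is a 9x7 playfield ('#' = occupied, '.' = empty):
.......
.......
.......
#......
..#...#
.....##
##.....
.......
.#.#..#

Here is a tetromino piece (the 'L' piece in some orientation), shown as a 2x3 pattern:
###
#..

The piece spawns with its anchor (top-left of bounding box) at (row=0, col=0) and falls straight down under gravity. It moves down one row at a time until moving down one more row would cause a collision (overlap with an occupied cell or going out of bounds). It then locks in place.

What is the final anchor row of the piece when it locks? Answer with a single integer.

Spawn at (row=0, col=0). Try each row:
  row 0: fits
  row 1: fits
  row 2: blocked -> lock at row 1

Answer: 1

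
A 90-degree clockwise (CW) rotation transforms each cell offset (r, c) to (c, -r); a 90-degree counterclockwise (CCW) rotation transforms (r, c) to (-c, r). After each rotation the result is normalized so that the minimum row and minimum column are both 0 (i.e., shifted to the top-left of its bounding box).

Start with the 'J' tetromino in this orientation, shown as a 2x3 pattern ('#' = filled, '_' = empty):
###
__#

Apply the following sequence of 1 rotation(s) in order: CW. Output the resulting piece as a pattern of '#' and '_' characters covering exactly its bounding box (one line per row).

Start:
###
__#
After rotation 1 (CW):
_#
_#
##

Answer: _#
_#
##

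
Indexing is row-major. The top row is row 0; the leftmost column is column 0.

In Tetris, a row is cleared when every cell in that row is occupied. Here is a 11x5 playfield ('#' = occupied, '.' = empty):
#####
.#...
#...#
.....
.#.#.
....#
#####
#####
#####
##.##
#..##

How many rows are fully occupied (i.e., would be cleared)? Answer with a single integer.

Answer: 4

Derivation:
Check each row:
  row 0: 0 empty cells -> FULL (clear)
  row 1: 4 empty cells -> not full
  row 2: 3 empty cells -> not full
  row 3: 5 empty cells -> not full
  row 4: 3 empty cells -> not full
  row 5: 4 empty cells -> not full
  row 6: 0 empty cells -> FULL (clear)
  row 7: 0 empty cells -> FULL (clear)
  row 8: 0 empty cells -> FULL (clear)
  row 9: 1 empty cell -> not full
  row 10: 2 empty cells -> not full
Total rows cleared: 4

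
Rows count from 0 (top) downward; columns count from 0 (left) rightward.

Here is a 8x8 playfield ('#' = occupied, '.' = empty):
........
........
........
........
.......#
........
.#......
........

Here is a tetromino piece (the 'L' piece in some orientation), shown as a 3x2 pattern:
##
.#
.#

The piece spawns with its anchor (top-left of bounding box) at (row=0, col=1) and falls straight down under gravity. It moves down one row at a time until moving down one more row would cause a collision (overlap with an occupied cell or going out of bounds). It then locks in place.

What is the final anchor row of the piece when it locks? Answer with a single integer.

Spawn at (row=0, col=1). Try each row:
  row 0: fits
  row 1: fits
  row 2: fits
  row 3: fits
  row 4: fits
  row 5: fits
  row 6: blocked -> lock at row 5

Answer: 5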